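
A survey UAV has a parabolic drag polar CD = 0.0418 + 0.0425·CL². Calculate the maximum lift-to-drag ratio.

(L/D)max = 11.9

For CD = CD0 + K·CL², (L/D)max occurs at CL* = √(CD0/K) and equals 1/(2√(K·CD0)).
(L/D)max = 1/(2√(0.0425 × 0.0418)) = 1/(2 × 0.04215) = 11.9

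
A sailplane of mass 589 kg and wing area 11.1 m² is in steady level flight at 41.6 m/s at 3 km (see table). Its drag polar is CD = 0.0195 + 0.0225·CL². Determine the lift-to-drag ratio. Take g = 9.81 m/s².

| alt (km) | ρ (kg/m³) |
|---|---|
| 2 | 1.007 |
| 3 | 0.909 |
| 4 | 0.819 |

L/D = 22.5

At 3 km, from the table: ρ = 0.909 kg/m³.
In steady level flight, lift balances weight: W = mg = 589 × 9.81 = 5778.1 N.
q = ½ρv² = ½ × 0.909 × 41.6² = 786.5 Pa.
Required CL = L/(qS) = 5778.1/(786.5·11.1) = 0.6618.
CD = 0.0195 + 0.0225 × 0.6618² = 0.02936.
L/D = CL/CD = 0.6618 / 0.02936 = 22.5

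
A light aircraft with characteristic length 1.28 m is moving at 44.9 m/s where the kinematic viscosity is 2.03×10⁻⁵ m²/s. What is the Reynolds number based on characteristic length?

Re = 2.83×10^6

Re = v·c/ν = 44.9 × 1.28 / (2.03×10⁻⁵) = 2.83×10^6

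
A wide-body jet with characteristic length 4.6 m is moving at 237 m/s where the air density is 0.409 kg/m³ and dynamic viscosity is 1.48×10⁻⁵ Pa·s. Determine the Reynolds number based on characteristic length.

Re = ρ·v·c/μ = 0.409 × 237 × 4.6 / (1.48×10⁻⁵) = 3.01×10^7

Re = 3.01×10^7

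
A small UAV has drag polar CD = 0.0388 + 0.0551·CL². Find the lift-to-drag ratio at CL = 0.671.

CD = 0.0388 + 0.0551 × 0.671² = 0.06361
L/D = CL/CD = 0.671 / 0.06361 = 10.5

L/D = 10.5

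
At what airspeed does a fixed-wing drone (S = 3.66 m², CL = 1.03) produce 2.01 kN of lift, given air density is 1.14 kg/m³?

L = ½ρv²S·CL ⇒ v = √(2L/(ρ·S·CL))
v = √(2 × 2010 / (1.14 × 3.66 × 1.03)) = √935.4 = 30.6 m/s

v = 30.6 m/s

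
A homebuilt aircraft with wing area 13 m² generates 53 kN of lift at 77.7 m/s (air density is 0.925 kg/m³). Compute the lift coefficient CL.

From L = ½ρv²S·CL, rearranging gives CL = 2L/(ρv²S).
CL = 2 × 53000 / (0.925 × 77.7² × 13) = 1.46

CL = 1.46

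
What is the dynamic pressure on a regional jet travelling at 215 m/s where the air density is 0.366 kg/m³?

q = ½ρv² = ½ × 0.366 × 215² = 8460 Pa

q = 8460 Pa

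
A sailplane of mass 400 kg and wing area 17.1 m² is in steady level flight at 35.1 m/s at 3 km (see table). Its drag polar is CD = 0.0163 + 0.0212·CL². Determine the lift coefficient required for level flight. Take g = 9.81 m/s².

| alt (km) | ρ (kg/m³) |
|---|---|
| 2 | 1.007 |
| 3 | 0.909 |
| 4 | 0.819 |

CL = 0.41

At 3 km, from the table: ρ = 0.909 kg/m³.
Weight W = mg = 400 × 9.81 = 3924 N; in level flight L = W.
Dynamic pressure q = 0.5 × 0.909 × 35.1² = 559.9 Pa.
CL = W/(q·S) = 3924 / (559.9 × 17.1) = 0.4098.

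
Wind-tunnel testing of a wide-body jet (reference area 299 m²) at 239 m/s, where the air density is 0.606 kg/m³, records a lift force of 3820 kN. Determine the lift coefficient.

From L = ½ρv²S·CL, rearranging gives CL = 2L/(ρv²S).
CL = 2 × 3.82×10^6 / (0.606 × 239² × 299) = 0.738

CL = 0.738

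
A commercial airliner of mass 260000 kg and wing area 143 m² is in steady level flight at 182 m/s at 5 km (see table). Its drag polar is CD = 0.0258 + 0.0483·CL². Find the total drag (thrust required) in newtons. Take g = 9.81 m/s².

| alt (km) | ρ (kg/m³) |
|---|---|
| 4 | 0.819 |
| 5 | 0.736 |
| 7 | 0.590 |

At 5 km, from the table: ρ = 0.736 kg/m³.
Level flight ⇒ L = W = m·g = 260000 × 9.81 = 2.5506×10^6 N.
Dynamic pressure q = 0.5 × 0.736 × 182² = 12190 Pa.
CL = W/(q·S) = 2.5506×10^6 / (12190 × 143) = 1.463.
CD = 0.0258 + 0.0483 × 1.463² = 0.1292.
D = q·S·CD = 12190 × 143 × 0.1292 = 2.252×10^5 N

D = 2.25×10^5 N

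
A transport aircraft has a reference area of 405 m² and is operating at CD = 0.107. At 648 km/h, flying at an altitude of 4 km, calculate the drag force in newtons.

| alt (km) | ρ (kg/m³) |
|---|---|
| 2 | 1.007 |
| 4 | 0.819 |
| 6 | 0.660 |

At 4 km, from the table: ρ = 0.819 kg/m³.
Convert speed: v = 648 km/h ÷ 3.6 = 180 m/s.
Dynamic pressure q = ½ρv² = ½ × 0.819 × 180² = 13270 Pa.
D = q·S·CD = 13270 × 405 × 0.107 = 5.75×10^5 N ≈ 575 kN

D = 5.75×10^5 N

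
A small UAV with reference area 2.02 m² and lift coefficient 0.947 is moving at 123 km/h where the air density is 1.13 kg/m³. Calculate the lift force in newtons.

L = 1260 N

Convert speed: v = 123 km/h ÷ 3.6 = 34.17 m/s.
L = ½ρv²S·CL = ½ × 1.13 × 34.17² × 2.02 × 0.947 = 1260 N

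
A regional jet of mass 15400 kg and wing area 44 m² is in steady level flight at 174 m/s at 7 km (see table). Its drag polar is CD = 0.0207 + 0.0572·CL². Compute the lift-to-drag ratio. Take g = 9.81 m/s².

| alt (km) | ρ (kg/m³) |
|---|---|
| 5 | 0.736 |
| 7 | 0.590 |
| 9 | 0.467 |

L/D = 13.2

At 7 km, from the table: ρ = 0.590 kg/m³.
In steady level flight, lift balances weight: W = mg = 15400 × 9.81 = 1.5107×10^5 N.
q = ½ρv² = ½ × 0.59 × 174² = 8931 Pa.
CL = 2W/(ρv²S) = 2×1.5107×10^5/(0.59×174²×44) = 0.3844.
CD = 0.0207 + 0.0572 × 0.3844² = 0.02915.
L/D = CL/CD = 0.3844 / 0.02915 = 13.2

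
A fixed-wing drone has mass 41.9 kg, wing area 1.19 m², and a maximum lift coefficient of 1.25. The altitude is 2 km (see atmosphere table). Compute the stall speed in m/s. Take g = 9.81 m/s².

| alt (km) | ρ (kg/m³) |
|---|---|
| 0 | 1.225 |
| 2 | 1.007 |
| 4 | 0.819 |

V_stall = 23.4 m/s

At 2 km, from the table: ρ = 1.007 kg/m³.
Stall occurs when L = W at CL,max. W = mg = 41.9 × 9.81 = 411 N.
From L = ½ρV²S·CL,max = W: V_stall = √(2W/(ρSCL,max)) = √(2·411/(1.007·1.19·1.25))
V_stall = √548.8 = 23.4 m/s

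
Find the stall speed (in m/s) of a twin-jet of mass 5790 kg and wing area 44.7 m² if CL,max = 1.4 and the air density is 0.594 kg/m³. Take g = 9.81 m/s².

V_stall = 55.3 m/s

Stall occurs when L = W at CL,max. W = mg = 5790 × 9.81 = 56800 N.
From L = ½ρV²S·CL,max = W: V_stall = √(2W/(ρSCL,max)) = √(2·56800/(0.594·44.7·1.4))
V_stall = √3056 = 55.3 m/s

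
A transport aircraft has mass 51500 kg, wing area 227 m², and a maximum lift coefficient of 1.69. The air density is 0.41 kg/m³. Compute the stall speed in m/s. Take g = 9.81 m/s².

Stall occurs when L = W at CL,max. W = mg = 51500 × 9.81 = 5.052×10^5 N.
V_stall = √(2W/(ρ·S·CL,max)) = √(2 × 5.052×10^5 / (0.41 × 227 × 1.69))
V_stall = √6424 = 80.2 m/s

V_stall = 80.2 m/s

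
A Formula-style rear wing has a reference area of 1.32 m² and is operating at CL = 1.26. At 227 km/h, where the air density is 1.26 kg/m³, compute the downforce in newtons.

Convert speed: v = 227 km/h ÷ 3.6 = 63.06 m/s.
Dynamic pressure q = ½ρv² = ½ × 1.26 × 63.06² = 2505 Pa.
L = q·S·CL = 2505 × 1.32 × 1.26 = 4170 N

L = 4170 N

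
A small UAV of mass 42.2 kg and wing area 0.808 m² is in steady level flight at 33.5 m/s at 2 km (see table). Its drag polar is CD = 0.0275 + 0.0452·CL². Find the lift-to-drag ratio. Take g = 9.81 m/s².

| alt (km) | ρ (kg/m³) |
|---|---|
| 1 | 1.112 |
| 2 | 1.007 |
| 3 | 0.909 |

At 2 km, from the table: ρ = 1.007 kg/m³.
Level flight ⇒ L = W = m·g = 42.2 × 9.81 = 413.98 N.
Dynamic pressure q = 0.5 × 1.007 × 33.5² = 565.1 Pa.
CL = W/(q·S) = 413.98 / (565.1 × 0.808) = 0.9067.
CD = 0.0275 + 0.0452 × 0.9067² = 0.06466.
L/D = CL/CD = 0.9067 / 0.06466 = 14

L/D = 14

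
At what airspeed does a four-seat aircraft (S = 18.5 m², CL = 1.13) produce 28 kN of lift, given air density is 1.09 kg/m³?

L = ½ρv²S·CL ⇒ v = √(2L/(ρ·S·CL))
v = √(2 × 28000 / (1.09 × 18.5 × 1.13)) = √2458 = 49.6 m/s

v = 49.6 m/s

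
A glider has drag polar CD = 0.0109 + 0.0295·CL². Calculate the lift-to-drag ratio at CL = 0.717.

CD = 0.0109 + 0.0295 × 0.717² = 0.02607
L/D = CL/CD = 0.717 / 0.02607 = 27.5

L/D = 27.5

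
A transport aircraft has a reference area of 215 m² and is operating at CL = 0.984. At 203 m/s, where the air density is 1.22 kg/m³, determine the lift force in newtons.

Dynamic pressure q = ½ρv² = ½ × 1.22 × 203² = 25140 Pa.
L = q·S·CL = 25140 × 215 × 0.984 = 5.32×10^6 N ≈ 5320 kN

L = 5.32×10^6 N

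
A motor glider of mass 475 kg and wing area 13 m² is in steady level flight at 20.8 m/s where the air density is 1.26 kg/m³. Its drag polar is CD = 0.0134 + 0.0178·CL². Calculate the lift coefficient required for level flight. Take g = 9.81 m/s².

In steady level flight, lift balances weight: W = mg = 475 × 9.81 = 4659.8 N.
Dynamic pressure q = 0.5 × 1.26 × 20.8² = 272.6 Pa.
CL = 2W/(ρv²S) = 2×4659.8/(1.26×20.8²×13) = 1.315.

CL = 1.32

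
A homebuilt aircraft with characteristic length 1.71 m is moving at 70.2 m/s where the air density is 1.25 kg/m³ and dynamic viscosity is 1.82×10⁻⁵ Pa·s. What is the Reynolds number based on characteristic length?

Re = 8.24×10^6

Re = ρ·v·c/μ = 1.25 × 70.2 × 1.71 / (1.82×10⁻⁵) = 8.24×10^6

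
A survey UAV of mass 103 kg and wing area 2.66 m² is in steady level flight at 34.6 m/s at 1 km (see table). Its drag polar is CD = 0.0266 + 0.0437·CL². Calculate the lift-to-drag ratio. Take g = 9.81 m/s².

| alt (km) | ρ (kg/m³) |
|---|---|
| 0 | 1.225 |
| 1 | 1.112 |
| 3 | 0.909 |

At 1 km, from the table: ρ = 1.112 kg/m³.
In steady level flight, lift balances weight: W = mg = 103 × 9.81 = 1010.4 N.
Dynamic pressure q = 0.5 × 1.112 × 34.6² = 665.6 Pa.
CL = W/(q·S) = 1010.4 / (665.6 × 2.66) = 0.5707.
CD = 0.0266 + 0.0437 × 0.5707² = 0.04083.
L/D = CL/CD = 0.5707 / 0.04083 = 14

L/D = 14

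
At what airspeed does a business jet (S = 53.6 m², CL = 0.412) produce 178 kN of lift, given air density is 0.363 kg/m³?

v = 211 m/s

L = ½ρv²S·CL ⇒ v = √(2L/(ρ·S·CL))
v = √(2 × 1.78×10^5 / (0.363 × 53.6 × 0.412)) = √44410 = 211 m/s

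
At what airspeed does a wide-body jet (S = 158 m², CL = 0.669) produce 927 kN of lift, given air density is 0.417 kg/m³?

L = ½ρv²S·CL ⇒ v = √(2L/(ρ·S·CL))
v = √(2 × 9.27×10^5 / (0.417 × 158 × 0.669)) = √42060 = 205 m/s

v = 205 m/s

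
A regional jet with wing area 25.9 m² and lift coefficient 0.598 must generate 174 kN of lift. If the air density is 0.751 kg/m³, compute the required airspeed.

L = ½ρv²S·CL ⇒ v = √(2L/(ρ·S·CL))
v = √(2 × 1.74×10^5 / (0.751 × 25.9 × 0.598)) = √29920 = 173 m/s

v = 173 m/s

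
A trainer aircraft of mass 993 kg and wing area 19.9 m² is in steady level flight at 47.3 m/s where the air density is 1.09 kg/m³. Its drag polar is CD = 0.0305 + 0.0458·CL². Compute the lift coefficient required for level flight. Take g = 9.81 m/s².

In steady level flight, lift balances weight: W = mg = 993 × 9.81 = 9741.3 N.
Dynamic pressure q = 0.5 × 1.09 × 47.3² = 1219 Pa.
CL = W/(q·S) = 9741.3 / (1219 × 19.9) = 0.4015.

CL = 0.401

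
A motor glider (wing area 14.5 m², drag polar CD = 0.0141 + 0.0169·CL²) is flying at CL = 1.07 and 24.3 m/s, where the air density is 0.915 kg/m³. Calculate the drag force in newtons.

CD = 0.0141 + 0.0169 × 1.07² = 0.03345
D = ½ρv²S·CD = ½ × 0.915 × 24.3² × 14.5 × 0.03345 = 131 N

D = 131 N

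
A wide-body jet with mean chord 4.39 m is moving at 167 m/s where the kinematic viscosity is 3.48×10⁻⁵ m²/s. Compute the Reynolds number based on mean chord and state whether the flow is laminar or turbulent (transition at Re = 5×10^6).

Re = 2.11×10^7 (turbulent)

Re = v·c/ν = 167 × 4.39 / (3.48×10⁻⁵) = 2.11×10^7
Since 2.11×10^7 > 5×10^6, the flow is turbulent.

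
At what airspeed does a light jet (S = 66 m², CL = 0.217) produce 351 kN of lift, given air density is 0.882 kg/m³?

L = ½ρv²S·CL ⇒ v = √(2L/(ρ·S·CL))
v = √(2 × 3.51×10^5 / (0.882 × 66 × 0.217)) = √55570 = 236 m/s

v = 236 m/s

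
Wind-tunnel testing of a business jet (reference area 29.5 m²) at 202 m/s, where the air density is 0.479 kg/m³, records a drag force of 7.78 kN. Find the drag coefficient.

CD = 0.027

From D = ½ρv²S·CD, rearranging gives CD = 2D/(ρv²S).
CD = 2 × 7780 / (0.479 × 202² × 29.5) = 0.027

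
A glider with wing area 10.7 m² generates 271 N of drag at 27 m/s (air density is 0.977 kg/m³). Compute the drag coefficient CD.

From D = ½ρv²S·CD, rearranging gives CD = 2D/(ρv²S).
CD = 2 × 271 / (0.977 × 27² × 10.7) = 0.0711

CD = 0.0711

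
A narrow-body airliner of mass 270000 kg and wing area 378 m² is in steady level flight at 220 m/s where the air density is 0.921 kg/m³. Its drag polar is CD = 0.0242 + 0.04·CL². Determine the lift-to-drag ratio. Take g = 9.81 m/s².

L/D = 11.2

Level flight ⇒ L = W = m·g = 270000 × 9.81 = 2.6487×10^6 N.
q = ½ρv² = ½ × 0.921 × 220² = 22290 Pa.
CL = 2W/(ρv²S) = 2×2.6487×10^6/(0.921×220²×378) = 0.3144.
CD = 0.0242 + 0.04 × 0.3144² = 0.02815.
L/D = CL/CD = 0.3144 / 0.02815 = 11.2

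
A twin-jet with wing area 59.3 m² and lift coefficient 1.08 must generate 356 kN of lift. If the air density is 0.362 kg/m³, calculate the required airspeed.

L = ½ρv²S·CL ⇒ v = √(2L/(ρ·S·CL))
v = √(2 × 3.56×10^5 / (0.362 × 59.3 × 1.08)) = √30710 = 175 m/s

v = 175 m/s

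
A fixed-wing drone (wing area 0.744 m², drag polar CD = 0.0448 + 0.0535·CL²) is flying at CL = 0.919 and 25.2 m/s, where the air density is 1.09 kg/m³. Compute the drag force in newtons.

CD = 0.0448 + 0.0535 × 0.919² = 0.08998
D = ½ρv²S·CD = ½ × 1.09 × 25.2² × 0.744 × 0.08998 = 23.2 N

D = 23.2 N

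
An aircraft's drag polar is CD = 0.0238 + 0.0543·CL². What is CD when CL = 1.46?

CD = 0.14

CD = 0.0238 + 0.0543 × 1.46² = 0.0238 + 0.1157 = 0.14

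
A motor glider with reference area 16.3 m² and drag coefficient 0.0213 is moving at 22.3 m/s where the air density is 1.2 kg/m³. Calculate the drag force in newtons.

D = ½ρv²S·CD = ½ × 1.2 × 22.3² × 16.3 × 0.0213 = 104 N

D = 104 N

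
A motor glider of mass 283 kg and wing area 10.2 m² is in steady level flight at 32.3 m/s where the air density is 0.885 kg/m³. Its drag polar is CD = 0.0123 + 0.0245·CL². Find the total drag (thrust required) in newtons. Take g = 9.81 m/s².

D = 98 N

Weight W = mg = 283 × 9.81 = 2776.2 N; in level flight L = W.
q = ½ρv² = ½ × 0.885 × 32.3² = 461.7 Pa.
CL = W/(q·S) = 2776.2 / (461.7 × 10.2) = 0.5896.
CD = 0.0123 + 0.0245 × 0.5896² = 0.02082.
D = q·S·CD = 461.7 × 10.2 × 0.02082 = 98.02 N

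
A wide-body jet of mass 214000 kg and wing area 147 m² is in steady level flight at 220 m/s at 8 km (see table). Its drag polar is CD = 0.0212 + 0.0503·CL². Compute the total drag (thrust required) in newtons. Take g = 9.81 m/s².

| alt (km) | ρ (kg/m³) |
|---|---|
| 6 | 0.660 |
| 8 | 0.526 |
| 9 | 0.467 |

At 8 km, from the table: ρ = 0.526 kg/m³.
In steady level flight, lift balances weight: W = mg = 214000 × 9.81 = 2.0993×10^6 N.
Dynamic pressure q = 0.5 × 0.526 × 220² = 12730 Pa.
Required CL = L/(qS) = 2.0993×10^6/(12730·147) = 1.122.
CD = 0.0212 + 0.0503 × 1.122² = 0.08451.
D = q·S·CD = 12730 × 147 × 0.08451 = 1.581×10^5 N

D = 1.58×10^5 N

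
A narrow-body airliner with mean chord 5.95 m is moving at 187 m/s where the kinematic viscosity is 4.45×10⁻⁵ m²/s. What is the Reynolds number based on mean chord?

Re = v·c/ν = 187 × 5.95 / (4.45×10⁻⁵) = 2.5×10^7

Re = 2.5×10^7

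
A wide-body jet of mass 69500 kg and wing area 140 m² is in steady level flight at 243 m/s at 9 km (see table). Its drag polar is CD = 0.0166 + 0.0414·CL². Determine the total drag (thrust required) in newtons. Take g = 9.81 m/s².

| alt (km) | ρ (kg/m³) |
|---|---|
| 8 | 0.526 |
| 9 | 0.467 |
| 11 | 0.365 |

At 9 km, from the table: ρ = 0.467 kg/m³.
Level flight ⇒ L = W = m·g = 69500 × 9.81 = 6.818×10^5 N.
q = ½ρv² = ½ × 0.467 × 243² = 13790 Pa.
Required CL = L/(qS) = 6.818×10^5/(13790·140) = 0.3532.
CD = 0.0166 + 0.0414 × 0.3532² = 0.02176.
D = q·S·CD = 13790 × 140 × 0.02176 = 42010 N

D = 42000 N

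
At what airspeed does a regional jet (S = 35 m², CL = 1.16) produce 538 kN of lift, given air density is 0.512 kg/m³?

L = ½ρv²S·CL ⇒ v = √(2L/(ρ·S·CL))
v = √(2 × 5.38×10^5 / (0.512 × 35 × 1.16)) = √51760 = 228 m/s

v = 228 m/s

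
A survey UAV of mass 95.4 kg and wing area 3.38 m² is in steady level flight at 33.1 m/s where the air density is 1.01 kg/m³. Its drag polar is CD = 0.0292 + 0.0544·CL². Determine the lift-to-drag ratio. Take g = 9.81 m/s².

Weight W = mg = 95.4 × 9.81 = 935.87 N; in level flight L = W.
Dynamic pressure q = 0.5 × 1.01 × 33.1² = 553.3 Pa.
Required CL = L/(qS) = 935.87/(553.3·3.38) = 0.5004.
CD = 0.0292 + 0.0544 × 0.5004² = 0.04282.
L/D = CL/CD = 0.5004 / 0.04282 = 11.7

L/D = 11.7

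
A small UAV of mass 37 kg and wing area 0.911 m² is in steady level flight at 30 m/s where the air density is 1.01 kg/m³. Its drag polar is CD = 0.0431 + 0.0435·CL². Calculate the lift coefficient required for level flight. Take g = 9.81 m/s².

CL = 0.877

Level flight ⇒ L = W = m·g = 37 × 9.81 = 362.97 N.
q = ½ρv² = ½ × 1.01 × 30² = 454.5 Pa.
CL = 2W/(ρv²S) = 2×362.97/(1.01×30²×0.911) = 0.8766.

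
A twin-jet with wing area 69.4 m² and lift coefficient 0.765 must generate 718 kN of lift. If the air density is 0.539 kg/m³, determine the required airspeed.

L = ½ρv²S·CL ⇒ v = √(2L/(ρ·S·CL))
v = √(2 × 7.18×10^5 / (0.539 × 69.4 × 0.765)) = √50180 = 224 m/s

v = 224 m/s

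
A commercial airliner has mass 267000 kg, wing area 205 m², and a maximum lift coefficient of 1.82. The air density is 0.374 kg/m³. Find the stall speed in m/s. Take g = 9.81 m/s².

Stall occurs when L = W at CL,max. W = mg = 267000 × 9.81 = 2.619×10^6 N.
V_stall = √(2W/(ρ·S·CL,max)) = √(2 × 2.619×10^6 / (0.374 × 205 × 1.82))
V_stall = √37540 = 194 m/s

V_stall = 194 m/s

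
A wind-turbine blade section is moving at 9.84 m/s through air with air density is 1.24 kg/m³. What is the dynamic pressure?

q = 60 Pa

q = ½ρv² = ½ × 1.24 × 9.84² = 60 Pa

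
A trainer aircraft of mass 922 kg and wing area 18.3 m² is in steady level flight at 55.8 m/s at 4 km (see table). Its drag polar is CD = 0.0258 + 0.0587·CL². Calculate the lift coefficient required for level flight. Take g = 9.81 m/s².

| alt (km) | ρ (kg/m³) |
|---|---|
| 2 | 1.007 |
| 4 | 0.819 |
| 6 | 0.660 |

CL = 0.388

At 4 km, from the table: ρ = 0.819 kg/m³.
Weight W = mg = 922 × 9.81 = 9044.8 N; in level flight L = W.
q = ½ρv² = ½ × 0.819 × 55.8² = 1275 Pa.
CL = 2W/(ρv²S) = 2×9044.8/(0.819×55.8²×18.3) = 0.3876.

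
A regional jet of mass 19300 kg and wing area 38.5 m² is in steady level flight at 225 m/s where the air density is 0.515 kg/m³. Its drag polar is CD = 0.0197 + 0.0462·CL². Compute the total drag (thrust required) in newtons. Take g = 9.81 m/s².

D = 13200 N

In steady level flight, lift balances weight: W = mg = 19300 × 9.81 = 1.8933×10^5 N.
Dynamic pressure q = 0.5 × 0.515 × 225² = 13040 Pa.
CL = W/(q·S) = 1.8933×10^5 / (13040 × 38.5) = 0.3772.
CD = 0.0197 + 0.0462 × 0.3772² = 0.02627.
D = q·S·CD = 13040 × 38.5 × 0.02627 = 13190 N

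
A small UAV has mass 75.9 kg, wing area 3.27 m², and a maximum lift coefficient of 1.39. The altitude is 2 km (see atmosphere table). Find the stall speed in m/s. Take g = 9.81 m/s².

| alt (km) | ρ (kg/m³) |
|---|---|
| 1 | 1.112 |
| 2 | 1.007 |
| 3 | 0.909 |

At 2 km, from the table: ρ = 1.007 kg/m³.
Weight W = mg = 75.9 × 9.81 = 744.6 N.
V_stall = √(2W/(ρ·S·CL,max)) = √(2 × 744.6 / (1.007 × 3.27 × 1.39))
V_stall = √325.3 = 18 m/s

V_stall = 18 m/s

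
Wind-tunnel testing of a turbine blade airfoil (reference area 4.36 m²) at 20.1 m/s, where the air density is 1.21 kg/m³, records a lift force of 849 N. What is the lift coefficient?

CL = 0.797

From L = ½ρv²S·CL, rearranging gives CL = 2L/(ρv²S).
CL = 2 × 849 / (1.21 × 20.1² × 4.36) = 0.797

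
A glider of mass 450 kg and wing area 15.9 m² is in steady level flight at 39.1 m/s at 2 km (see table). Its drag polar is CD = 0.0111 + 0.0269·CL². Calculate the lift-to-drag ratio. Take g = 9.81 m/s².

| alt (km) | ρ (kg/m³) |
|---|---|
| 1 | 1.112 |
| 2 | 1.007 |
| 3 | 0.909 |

L/D = 24.7

At 2 km, from the table: ρ = 1.007 kg/m³.
In steady level flight, lift balances weight: W = mg = 450 × 9.81 = 4414.5 N.
Dynamic pressure q = 0.5 × 1.007 × 39.1² = 769.8 Pa.
CL = W/(q·S) = 4414.5 / (769.8 × 15.9) = 0.3607.
CD = 0.0111 + 0.0269 × 0.3607² = 0.0146.
L/D = CL/CD = 0.3607 / 0.0146 = 24.7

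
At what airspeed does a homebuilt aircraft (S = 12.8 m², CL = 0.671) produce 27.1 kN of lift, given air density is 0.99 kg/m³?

v = 79.8 m/s

L = ½ρv²S·CL ⇒ v = √(2L/(ρ·S·CL))
v = √(2 × 27100 / (0.99 × 12.8 × 0.671)) = √6374 = 79.8 m/s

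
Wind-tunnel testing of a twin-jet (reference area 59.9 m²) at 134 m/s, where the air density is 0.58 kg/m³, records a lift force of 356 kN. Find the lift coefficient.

From L = ½ρv²S·CL, rearranging gives CL = 2L/(ρv²S).
CL = 2 × 3.56×10^5 / (0.58 × 134² × 59.9) = 1.14

CL = 1.14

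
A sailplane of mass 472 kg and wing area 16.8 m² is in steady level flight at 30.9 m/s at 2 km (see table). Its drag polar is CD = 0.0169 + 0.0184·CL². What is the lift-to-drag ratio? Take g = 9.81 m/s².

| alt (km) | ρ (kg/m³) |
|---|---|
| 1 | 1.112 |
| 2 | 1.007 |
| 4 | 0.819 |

At 2 km, from the table: ρ = 1.007 kg/m³.
In steady level flight, lift balances weight: W = mg = 472 × 9.81 = 4630.3 N.
Dynamic pressure q = 0.5 × 1.007 × 30.9² = 480.7 Pa.
Required CL = L/(qS) = 4630.3/(480.7·16.8) = 0.5733.
CD = 0.0169 + 0.0184 × 0.5733² = 0.02295.
L/D = CL/CD = 0.5733 / 0.02295 = 25

L/D = 25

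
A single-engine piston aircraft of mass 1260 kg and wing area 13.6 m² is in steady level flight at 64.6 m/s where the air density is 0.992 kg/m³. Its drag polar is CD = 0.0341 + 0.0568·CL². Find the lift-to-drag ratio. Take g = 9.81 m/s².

In steady level flight, lift balances weight: W = mg = 1260 × 9.81 = 12361 N.
q = ½ρv² = ½ × 0.992 × 64.6² = 2070 Pa.
Required CL = L/(qS) = 12361/(2070·13.6) = 0.4391.
CD = 0.0341 + 0.0568 × 0.4391² = 0.04505.
L/D = CL/CD = 0.4391 / 0.04505 = 9.75

L/D = 9.75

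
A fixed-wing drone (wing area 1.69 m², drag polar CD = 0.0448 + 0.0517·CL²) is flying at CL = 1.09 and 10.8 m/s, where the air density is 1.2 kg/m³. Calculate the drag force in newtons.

CD = 0.0448 + 0.0517 × 1.09² = 0.1062
D = ½ρv²S·CD = ½ × 1.2 × 10.8² × 1.69 × 0.1062 = 12.6 N

D = 12.6 N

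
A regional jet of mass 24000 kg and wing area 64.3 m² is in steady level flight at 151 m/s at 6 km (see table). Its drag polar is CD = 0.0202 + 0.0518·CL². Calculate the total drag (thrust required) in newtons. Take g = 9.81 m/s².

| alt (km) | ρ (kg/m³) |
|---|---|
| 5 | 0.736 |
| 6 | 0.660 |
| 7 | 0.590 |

D = 15700 N

At 6 km, from the table: ρ = 0.660 kg/m³.
Weight W = mg = 24000 × 9.81 = 2.3544×10^5 N; in level flight L = W.
Dynamic pressure q = 0.5 × 0.66 × 151² = 7524 Pa.
CL = 2W/(ρv²S) = 2×2.3544×10^5/(0.66×151²×64.3) = 0.4866.
CD = 0.0202 + 0.0518 × 0.4866² = 0.03247.
D = q·S·CD = 7524 × 64.3 × 0.03247 = 15710 N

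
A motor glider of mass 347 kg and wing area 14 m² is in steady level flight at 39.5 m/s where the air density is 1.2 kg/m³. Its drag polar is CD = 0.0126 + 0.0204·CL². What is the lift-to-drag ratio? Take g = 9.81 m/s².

Level flight ⇒ L = W = m·g = 347 × 9.81 = 3404.1 N.
Dynamic pressure q = 0.5 × 1.2 × 39.5² = 936.1 Pa.
CL = 2W/(ρv²S) = 2×3404.1/(1.2×39.5²×14) = 0.2597.
CD = 0.0126 + 0.0204 × 0.2597² = 0.01398.
L/D = CL/CD = 0.2597 / 0.01398 = 18.6

L/D = 18.6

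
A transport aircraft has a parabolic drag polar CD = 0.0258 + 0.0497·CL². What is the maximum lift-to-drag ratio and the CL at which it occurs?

For CD = CD0 + K·CL², (L/D)max occurs at CL* = √(CD0/K) and equals 1/(2√(K·CD0)).
(L/D)max = 1/(2√(0.0497 × 0.0258)) = 1/(2 × 0.03581) = 14
CL* = √(0.0258/0.0497) = 0.72

(L/D)max = 14, at CL = 0.72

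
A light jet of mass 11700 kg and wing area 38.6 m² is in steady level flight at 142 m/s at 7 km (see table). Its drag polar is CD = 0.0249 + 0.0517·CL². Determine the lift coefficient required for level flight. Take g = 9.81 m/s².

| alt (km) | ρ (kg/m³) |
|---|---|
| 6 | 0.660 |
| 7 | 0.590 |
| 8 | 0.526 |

CL = 0.5

At 7 km, from the table: ρ = 0.590 kg/m³.
Level flight ⇒ L = W = m·g = 11700 × 9.81 = 1.1478×10^5 N.
q = ½ρv² = ½ × 0.59 × 142² = 5948 Pa.
CL = 2W/(ρv²S) = 2×1.1478×10^5/(0.59×142²×38.6) = 0.4999.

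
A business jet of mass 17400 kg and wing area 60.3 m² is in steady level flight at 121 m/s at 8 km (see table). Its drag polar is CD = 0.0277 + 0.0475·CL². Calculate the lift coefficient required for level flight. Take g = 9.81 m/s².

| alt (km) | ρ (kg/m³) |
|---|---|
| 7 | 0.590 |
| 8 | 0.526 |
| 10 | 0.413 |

CL = 0.735

At 8 km, from the table: ρ = 0.526 kg/m³.
Weight W = mg = 17400 × 9.81 = 1.7069×10^5 N; in level flight L = W.
q = ½ρv² = ½ × 0.526 × 121² = 3851 Pa.
CL = 2W/(ρv²S) = 2×1.7069×10^5/(0.526×121²×60.3) = 0.7351.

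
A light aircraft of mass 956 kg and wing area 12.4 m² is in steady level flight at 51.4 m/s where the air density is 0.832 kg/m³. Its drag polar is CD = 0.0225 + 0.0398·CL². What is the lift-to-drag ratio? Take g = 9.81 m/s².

L/D = 16.6

Level flight ⇒ L = W = m·g = 956 × 9.81 = 9378.4 N.
q = ½ρv² = ½ × 0.832 × 51.4² = 1099 Pa.
CL = W/(q·S) = 9378.4 / (1099 × 12.4) = 0.6882.
CD = 0.0225 + 0.0398 × 0.6882² = 0.04135.
L/D = CL/CD = 0.6882 / 0.04135 = 16.6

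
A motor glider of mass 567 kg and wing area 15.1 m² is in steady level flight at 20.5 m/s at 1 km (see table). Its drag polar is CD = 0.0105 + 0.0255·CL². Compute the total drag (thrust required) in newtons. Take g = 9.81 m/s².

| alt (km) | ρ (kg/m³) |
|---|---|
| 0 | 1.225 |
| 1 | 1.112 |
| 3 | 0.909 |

At 1 km, from the table: ρ = 1.112 kg/m³.
In steady level flight, lift balances weight: W = mg = 567 × 9.81 = 5562.3 N.
q = ½ρv² = ½ × 1.112 × 20.5² = 233.7 Pa.
CL = 2W/(ρv²S) = 2×5562.3/(1.112×20.5²×15.1) = 1.576.
CD = 0.0105 + 0.0255 × 1.576² = 0.07388.
D = q·S·CD = 233.7 × 15.1 × 0.07388 = 260.7 N

D = 261 N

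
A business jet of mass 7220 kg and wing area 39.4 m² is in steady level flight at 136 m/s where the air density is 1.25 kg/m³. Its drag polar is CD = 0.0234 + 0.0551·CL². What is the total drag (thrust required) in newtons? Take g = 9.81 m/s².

D = 11300 N

Weight W = mg = 7220 × 9.81 = 70828 N; in level flight L = W.
q = ½ρv² = ½ × 1.25 × 136² = 11560 Pa.
CL = 2W/(ρv²S) = 2×70828/(1.25×136²×39.4) = 0.1555.
CD = 0.0234 + 0.0551 × 0.1555² = 0.02473.
D = q·S·CD = 11560 × 39.4 × 0.02473 = 11260 N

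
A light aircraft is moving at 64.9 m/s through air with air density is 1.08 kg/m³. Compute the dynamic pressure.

q = ½ρv² = ½ × 1.08 × 64.9² = 2270 Pa

q = 2270 Pa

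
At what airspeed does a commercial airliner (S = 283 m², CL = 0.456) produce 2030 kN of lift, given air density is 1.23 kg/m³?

L = ½ρv²S·CL ⇒ v = √(2L/(ρ·S·CL))
v = √(2 × 2.03×10^6 / (1.23 × 283 × 0.456)) = √25580 = 160 m/s

v = 160 m/s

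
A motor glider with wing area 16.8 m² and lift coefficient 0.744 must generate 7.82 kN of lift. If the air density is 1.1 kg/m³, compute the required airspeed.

v = 33.7 m/s

L = ½ρv²S·CL ⇒ v = √(2L/(ρ·S·CL))
v = √(2 × 7820 / (1.1 × 16.8 × 0.744)) = √1138 = 33.7 m/s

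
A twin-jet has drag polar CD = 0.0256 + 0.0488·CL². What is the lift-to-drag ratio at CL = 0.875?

L/D = 13.9

CD = 0.0256 + 0.0488 × 0.875² = 0.06296
L/D = CL/CD = 0.875 / 0.06296 = 13.9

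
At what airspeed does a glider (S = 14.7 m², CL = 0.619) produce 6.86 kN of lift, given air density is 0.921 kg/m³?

v = 40.5 m/s

L = ½ρv²S·CL ⇒ v = √(2L/(ρ·S·CL))
v = √(2 × 6860 / (0.921 × 14.7 × 0.619)) = √1637 = 40.5 m/s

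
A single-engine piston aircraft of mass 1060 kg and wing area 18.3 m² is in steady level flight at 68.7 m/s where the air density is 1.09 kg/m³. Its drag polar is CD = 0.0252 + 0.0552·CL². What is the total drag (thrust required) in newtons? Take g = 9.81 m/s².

D = 1310 N

In steady level flight, lift balances weight: W = mg = 1060 × 9.81 = 10399 N.
q = ½ρv² = ½ × 1.09 × 68.7² = 2572 Pa.
CL = W/(q·S) = 10399 / (2572 × 18.3) = 0.2209.
CD = 0.0252 + 0.0552 × 0.2209² = 0.02789.
D = q·S·CD = 2572 × 18.3 × 0.02789 = 1313 N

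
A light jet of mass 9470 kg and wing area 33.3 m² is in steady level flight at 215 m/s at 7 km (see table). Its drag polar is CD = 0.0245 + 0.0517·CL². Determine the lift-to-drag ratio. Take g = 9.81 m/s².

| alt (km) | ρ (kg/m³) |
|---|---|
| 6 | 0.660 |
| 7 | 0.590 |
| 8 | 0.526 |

At 7 km, from the table: ρ = 0.590 kg/m³.
Weight W = mg = 9470 × 9.81 = 92901 N; in level flight L = W.
q = ½ρv² = ½ × 0.59 × 215² = 13640 Pa.
Required CL = L/(qS) = 92901/(13640·33.3) = 0.2046.
CD = 0.0245 + 0.0517 × 0.2046² = 0.02666.
L/D = CL/CD = 0.2046 / 0.02666 = 7.67

L/D = 7.67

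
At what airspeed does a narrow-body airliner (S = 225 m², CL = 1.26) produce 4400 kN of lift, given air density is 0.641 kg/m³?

v = 220 m/s

L = ½ρv²S·CL ⇒ v = √(2L/(ρ·S·CL))
v = √(2 × 4.4×10^6 / (0.641 × 225 × 1.26)) = √48430 = 220 m/s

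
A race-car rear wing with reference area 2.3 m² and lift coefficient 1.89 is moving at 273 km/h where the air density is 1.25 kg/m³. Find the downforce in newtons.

L = 15600 N

Convert speed: v = 273 km/h ÷ 3.6 = 75.83 m/s.
Dynamic pressure q = ½ρv² = ½ × 1.25 × 75.83² = 3594 Pa.
L = q·S·CL = 3594 × 2.3 × 1.89 = 15600 N ≈ 15.6 kN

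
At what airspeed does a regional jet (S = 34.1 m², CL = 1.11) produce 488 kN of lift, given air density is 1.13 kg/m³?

L = ½ρv²S·CL ⇒ v = √(2L/(ρ·S·CL))
v = √(2 × 4.88×10^5 / (1.13 × 34.1 × 1.11)) = √22820 = 151 m/s

v = 151 m/s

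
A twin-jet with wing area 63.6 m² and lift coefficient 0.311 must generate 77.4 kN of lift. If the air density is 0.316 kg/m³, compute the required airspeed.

v = 157 m/s

L = ½ρv²S·CL ⇒ v = √(2L/(ρ·S·CL))
v = √(2 × 77400 / (0.316 × 63.6 × 0.311)) = √24770 = 157 m/s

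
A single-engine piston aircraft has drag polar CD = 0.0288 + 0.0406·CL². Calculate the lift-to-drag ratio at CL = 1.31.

L/D = 13.3

CD = 0.0288 + 0.0406 × 1.31² = 0.09847
L/D = CL/CD = 1.31 / 0.09847 = 13.3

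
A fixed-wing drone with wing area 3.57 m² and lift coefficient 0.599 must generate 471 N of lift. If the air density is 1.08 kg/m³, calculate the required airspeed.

v = 20.2 m/s

L = ½ρv²S·CL ⇒ v = √(2L/(ρ·S·CL))
v = √(2 × 471 / (1.08 × 3.57 × 0.599)) = √407.9 = 20.2 m/s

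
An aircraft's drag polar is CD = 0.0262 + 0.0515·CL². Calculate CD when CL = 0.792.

CD = 0.0585

CD = 0.0262 + 0.0515 × 0.792² = 0.0262 + 0.0323 = 0.0585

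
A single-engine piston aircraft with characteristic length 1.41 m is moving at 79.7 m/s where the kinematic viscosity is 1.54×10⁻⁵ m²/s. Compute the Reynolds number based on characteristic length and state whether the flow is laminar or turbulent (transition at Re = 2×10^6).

Re = v·c/ν = 79.7 × 1.41 / (1.54×10⁻⁵) = 7.3×10^6
Since 7.3×10^6 > 2×10^6, the flow is turbulent.

Re = 7.3×10^6 (turbulent)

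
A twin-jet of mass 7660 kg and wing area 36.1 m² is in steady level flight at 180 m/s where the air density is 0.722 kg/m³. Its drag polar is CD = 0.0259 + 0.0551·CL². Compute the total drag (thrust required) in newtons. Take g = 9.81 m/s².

In steady level flight, lift balances weight: W = mg = 7660 × 9.81 = 75145 N.
q = ½ρv² = ½ × 0.722 × 180² = 11700 Pa.
CL = W/(q·S) = 75145 / (11700 × 36.1) = 0.178.
CD = 0.0259 + 0.0551 × 0.178² = 0.02765.
D = q·S·CD = 11700 × 36.1 × 0.02765 = 11670 N

D = 11700 N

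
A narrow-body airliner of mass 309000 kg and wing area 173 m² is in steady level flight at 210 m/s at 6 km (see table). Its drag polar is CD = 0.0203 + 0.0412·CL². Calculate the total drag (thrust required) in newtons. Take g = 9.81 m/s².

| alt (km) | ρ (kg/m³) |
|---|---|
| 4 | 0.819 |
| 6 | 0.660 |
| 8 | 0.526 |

At 6 km, from the table: ρ = 0.660 kg/m³.
Weight W = mg = 309000 × 9.81 = 3.0313×10^6 N; in level flight L = W.
q = ½ρv² = ½ × 0.66 × 210² = 14550 Pa.
Required CL = L/(qS) = 3.0313×10^6/(14550·173) = 1.204.
CD = 0.0203 + 0.0412 × 1.204² = 0.08002.
D = q·S·CD = 14550 × 173 × 0.08002 = 2.015×10^5 N

D = 2.01×10^5 N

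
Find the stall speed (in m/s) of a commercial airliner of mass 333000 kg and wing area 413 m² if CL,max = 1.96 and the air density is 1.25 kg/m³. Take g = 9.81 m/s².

Stall occurs when L = W at CL,max. W = mg = 333000 × 9.81 = 3.267×10^6 N.
From L = ½ρV²S·CL,max = W: V_stall = √(2W/(ρSCL,max)) = √(2·3.267×10^6/(1.25·413·1.96))
V_stall = √6457 = 80.4 m/s

V_stall = 80.4 m/s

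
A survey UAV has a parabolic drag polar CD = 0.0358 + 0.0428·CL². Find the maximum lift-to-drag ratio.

For CD = CD0 + K·CL², (L/D)max occurs at CL* = √(CD0/K) and equals 1/(2√(K·CD0)).
(L/D)max = 1/(2√(0.0428 × 0.0358)) = 1/(2 × 0.03914) = 12.8

(L/D)max = 12.8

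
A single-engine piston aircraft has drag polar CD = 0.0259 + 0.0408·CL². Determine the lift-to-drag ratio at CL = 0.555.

L/D = 14.4

CD = 0.0259 + 0.0408 × 0.555² = 0.03847
L/D = CL/CD = 0.555 / 0.03847 = 14.4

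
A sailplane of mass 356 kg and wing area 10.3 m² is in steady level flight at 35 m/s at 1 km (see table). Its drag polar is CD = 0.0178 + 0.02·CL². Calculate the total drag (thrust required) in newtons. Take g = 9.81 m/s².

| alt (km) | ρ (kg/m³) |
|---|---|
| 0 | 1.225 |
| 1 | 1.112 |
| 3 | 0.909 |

At 1 km, from the table: ρ = 1.112 kg/m³.
Weight W = mg = 356 × 9.81 = 3492.4 N; in level flight L = W.
Dynamic pressure q = 0.5 × 1.112 × 35² = 681.1 Pa.
CL = 2W/(ρv²S) = 2×3492.4/(1.112×35²×10.3) = 0.4978.
CD = 0.0178 + 0.02 × 0.4978² = 0.02276.
D = q·S·CD = 681.1 × 10.3 × 0.02276 = 159.6 N

D = 160 N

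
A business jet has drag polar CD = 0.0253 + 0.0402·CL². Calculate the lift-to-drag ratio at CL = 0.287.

L/D = 10

CD = 0.0253 + 0.0402 × 0.287² = 0.02861
L/D = CL/CD = 0.287 / 0.02861 = 10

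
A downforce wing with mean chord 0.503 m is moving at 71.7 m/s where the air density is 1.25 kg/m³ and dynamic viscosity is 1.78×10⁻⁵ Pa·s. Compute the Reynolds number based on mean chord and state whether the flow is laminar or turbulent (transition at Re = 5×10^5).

Re = ρ·v·c/μ = 1.25 × 71.7 × 0.503 / (1.78×10⁻⁵) = 2.53×10^6
Since 2.53×10^6 > 5×10^5, the flow is turbulent.

Re = 2.53×10^6 (turbulent)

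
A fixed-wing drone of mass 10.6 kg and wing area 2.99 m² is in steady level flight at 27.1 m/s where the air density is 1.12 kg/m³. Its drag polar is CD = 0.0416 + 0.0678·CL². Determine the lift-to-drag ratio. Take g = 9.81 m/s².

Level flight ⇒ L = W = m·g = 10.6 × 9.81 = 103.99 N.
Dynamic pressure q = 0.5 × 1.12 × 27.1² = 411.3 Pa.
CL = 2W/(ρv²S) = 2×103.99/(1.12×27.1²×2.99) = 0.08456.
CD = 0.0416 + 0.0678 × 0.08456² = 0.04208.
L/D = CL/CD = 0.08456 / 0.04208 = 2.01

L/D = 2.01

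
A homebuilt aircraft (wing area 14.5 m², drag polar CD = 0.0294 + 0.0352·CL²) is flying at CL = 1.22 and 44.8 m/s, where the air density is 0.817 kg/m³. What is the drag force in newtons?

CD = 0.0294 + 0.0352 × 1.22² = 0.08179
D = ½ρv²S·CD = ½ × 0.817 × 44.8² × 14.5 × 0.08179 = 972 N

D = 972 N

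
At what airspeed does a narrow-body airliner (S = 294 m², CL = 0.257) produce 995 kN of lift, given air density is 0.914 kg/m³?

L = ½ρv²S·CL ⇒ v = √(2L/(ρ·S·CL))
v = √(2 × 9.95×10^5 / (0.914 × 294 × 0.257)) = √28820 = 170 m/s

v = 170 m/s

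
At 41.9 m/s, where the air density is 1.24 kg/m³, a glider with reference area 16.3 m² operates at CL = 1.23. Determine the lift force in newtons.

Dynamic pressure q = ½ρv² = ½ × 1.24 × 41.9² = 1088 Pa.
L = q·S·CL = 1088 × 16.3 × 1.23 = 21800 N ≈ 21.8 kN

L = 21800 N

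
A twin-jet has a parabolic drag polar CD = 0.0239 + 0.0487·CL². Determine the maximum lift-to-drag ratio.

(L/D)max = 14.7

For CD = CD0 + K·CL², (L/D)max occurs at CL* = √(CD0/K) and equals 1/(2√(K·CD0)).
(L/D)max = 1/(2√(0.0487 × 0.0239)) = 1/(2 × 0.03412) = 14.7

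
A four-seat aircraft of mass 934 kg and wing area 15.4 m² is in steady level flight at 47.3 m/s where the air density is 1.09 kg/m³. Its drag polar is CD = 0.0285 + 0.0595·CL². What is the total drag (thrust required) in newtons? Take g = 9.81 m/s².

D = 801 N

Level flight ⇒ L = W = m·g = 934 × 9.81 = 9162.5 N.
Dynamic pressure q = 0.5 × 1.09 × 47.3² = 1219 Pa.
CL = W/(q·S) = 9162.5 / (1219 × 15.4) = 0.488.
CD = 0.0285 + 0.0595 × 0.488² = 0.04267.
D = q·S·CD = 1219 × 15.4 × 0.04267 = 801.2 N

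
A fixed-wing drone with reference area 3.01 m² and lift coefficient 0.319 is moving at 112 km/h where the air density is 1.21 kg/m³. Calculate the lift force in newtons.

Convert speed: v = 112 km/h ÷ 3.6 = 31.11 m/s.
Dynamic pressure q = ½ρv² = ½ × 1.21 × 31.11² = 585.6 Pa.
L = q·S·CL = 585.6 × 3.01 × 0.319 = 562 N

L = 562 N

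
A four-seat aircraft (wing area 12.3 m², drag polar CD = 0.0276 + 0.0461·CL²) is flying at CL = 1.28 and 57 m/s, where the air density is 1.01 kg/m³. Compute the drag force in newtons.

CD = 0.0276 + 0.0461 × 1.28² = 0.1031
D = ½ρv²S·CD = ½ × 1.01 × 57² × 12.3 × 0.1031 = 2080 N

D = 2080 N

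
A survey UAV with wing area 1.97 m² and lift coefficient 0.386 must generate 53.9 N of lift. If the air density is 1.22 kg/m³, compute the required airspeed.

v = 10.8 m/s

L = ½ρv²S·CL ⇒ v = √(2L/(ρ·S·CL))
v = √(2 × 53.9 / (1.22 × 1.97 × 0.386)) = √116.2 = 10.8 m/s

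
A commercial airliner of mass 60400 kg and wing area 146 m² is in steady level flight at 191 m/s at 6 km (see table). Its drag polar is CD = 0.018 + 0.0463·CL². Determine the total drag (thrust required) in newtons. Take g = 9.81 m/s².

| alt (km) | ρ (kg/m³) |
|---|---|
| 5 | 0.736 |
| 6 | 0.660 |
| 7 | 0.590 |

D = 40900 N

At 6 km, from the table: ρ = 0.660 kg/m³.
Level flight ⇒ L = W = m·g = 60400 × 9.81 = 5.9252×10^5 N.
Dynamic pressure q = 0.5 × 0.66 × 191² = 12040 Pa.
CL = 2W/(ρv²S) = 2×5.9252×10^5/(0.66×191²×146) = 0.3371.
CD = 0.018 + 0.0463 × 0.3371² = 0.02326.
D = q·S·CD = 12040 × 146 × 0.02326 = 40890 N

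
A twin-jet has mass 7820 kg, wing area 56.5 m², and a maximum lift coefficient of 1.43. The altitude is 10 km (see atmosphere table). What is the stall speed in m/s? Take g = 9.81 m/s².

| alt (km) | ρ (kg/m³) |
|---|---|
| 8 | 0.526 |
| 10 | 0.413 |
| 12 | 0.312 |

At 10 km, from the table: ρ = 0.413 kg/m³.
Weight W = mg = 7820 × 9.81 = 76710 N.
From L = ½ρV²S·CL,max = W: V_stall = √(2W/(ρSCL,max)) = √(2·76710/(0.413·56.5·1.43))
V_stall = √4598 = 67.8 m/s

V_stall = 67.8 m/s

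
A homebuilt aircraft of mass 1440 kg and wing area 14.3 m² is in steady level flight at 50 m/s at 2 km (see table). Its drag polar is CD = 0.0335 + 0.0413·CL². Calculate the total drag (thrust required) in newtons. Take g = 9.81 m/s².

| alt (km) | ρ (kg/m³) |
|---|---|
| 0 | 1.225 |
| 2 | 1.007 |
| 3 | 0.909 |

At 2 km, from the table: ρ = 1.007 kg/m³.
In steady level flight, lift balances weight: W = mg = 1440 × 9.81 = 14126 N.
q = ½ρv² = ½ × 1.007 × 50² = 1259 Pa.
Required CL = L/(qS) = 14126/(1259·14.3) = 0.7848.
CD = 0.0335 + 0.0413 × 0.7848² = 0.05894.
D = q·S·CD = 1259 × 14.3 × 0.05894 = 1061 N

D = 1060 N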